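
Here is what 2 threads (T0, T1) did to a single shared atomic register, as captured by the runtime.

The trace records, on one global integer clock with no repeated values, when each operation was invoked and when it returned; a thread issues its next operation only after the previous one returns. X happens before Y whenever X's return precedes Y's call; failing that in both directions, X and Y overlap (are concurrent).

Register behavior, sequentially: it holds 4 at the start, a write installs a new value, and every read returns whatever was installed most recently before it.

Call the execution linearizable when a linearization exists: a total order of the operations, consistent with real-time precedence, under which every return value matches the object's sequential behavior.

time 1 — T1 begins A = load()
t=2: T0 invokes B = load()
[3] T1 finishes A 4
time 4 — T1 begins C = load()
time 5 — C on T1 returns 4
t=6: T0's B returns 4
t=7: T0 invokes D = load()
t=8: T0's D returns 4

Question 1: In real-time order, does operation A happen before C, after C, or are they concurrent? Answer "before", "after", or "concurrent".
A spans [1,3], C spans [4,5]
resp(A)=3 < inv(C)=4

before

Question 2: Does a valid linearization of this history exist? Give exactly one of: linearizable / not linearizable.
witness order: A, B, C, D
step 1: A load() → 4 — value 4
step 2: B load() → 4 — value 4
step 3: C load() → 4 — value 4
step 4: D load() → 4 — value 4

linearizable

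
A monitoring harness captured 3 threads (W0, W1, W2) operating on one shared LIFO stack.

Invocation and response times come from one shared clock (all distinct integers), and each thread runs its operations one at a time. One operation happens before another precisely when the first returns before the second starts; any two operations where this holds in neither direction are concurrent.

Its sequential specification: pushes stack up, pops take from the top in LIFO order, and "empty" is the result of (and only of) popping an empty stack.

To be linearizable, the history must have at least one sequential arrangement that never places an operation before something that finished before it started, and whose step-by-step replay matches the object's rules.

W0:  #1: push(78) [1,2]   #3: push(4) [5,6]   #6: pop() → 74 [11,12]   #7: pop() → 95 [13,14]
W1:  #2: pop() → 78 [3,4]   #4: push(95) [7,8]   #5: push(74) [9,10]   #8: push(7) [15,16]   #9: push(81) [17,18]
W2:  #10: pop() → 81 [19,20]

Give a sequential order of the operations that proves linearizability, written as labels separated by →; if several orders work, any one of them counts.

1. #1 push(78), leaving stack <78>
2. #2 pop() → 78, leaving stack <>
3. #3 push(4), leaving stack <4>
4. #4 push(95), leaving stack <4,95>
5. #5 push(74), leaving stack <4,95,74>
6. #6 pop() → 74, leaving stack <4,95>
7. #7 pop() → 95, leaving stack <4>
8. #8 push(7), leaving stack <4,7>
9. #9 push(81), leaving stack <4,7,81>
10. #10 pop() → 81, leaving stack <4,7>

#1 → #2 → #3 → #4 → #5 → #6 → #7 → #8 → #9 → #10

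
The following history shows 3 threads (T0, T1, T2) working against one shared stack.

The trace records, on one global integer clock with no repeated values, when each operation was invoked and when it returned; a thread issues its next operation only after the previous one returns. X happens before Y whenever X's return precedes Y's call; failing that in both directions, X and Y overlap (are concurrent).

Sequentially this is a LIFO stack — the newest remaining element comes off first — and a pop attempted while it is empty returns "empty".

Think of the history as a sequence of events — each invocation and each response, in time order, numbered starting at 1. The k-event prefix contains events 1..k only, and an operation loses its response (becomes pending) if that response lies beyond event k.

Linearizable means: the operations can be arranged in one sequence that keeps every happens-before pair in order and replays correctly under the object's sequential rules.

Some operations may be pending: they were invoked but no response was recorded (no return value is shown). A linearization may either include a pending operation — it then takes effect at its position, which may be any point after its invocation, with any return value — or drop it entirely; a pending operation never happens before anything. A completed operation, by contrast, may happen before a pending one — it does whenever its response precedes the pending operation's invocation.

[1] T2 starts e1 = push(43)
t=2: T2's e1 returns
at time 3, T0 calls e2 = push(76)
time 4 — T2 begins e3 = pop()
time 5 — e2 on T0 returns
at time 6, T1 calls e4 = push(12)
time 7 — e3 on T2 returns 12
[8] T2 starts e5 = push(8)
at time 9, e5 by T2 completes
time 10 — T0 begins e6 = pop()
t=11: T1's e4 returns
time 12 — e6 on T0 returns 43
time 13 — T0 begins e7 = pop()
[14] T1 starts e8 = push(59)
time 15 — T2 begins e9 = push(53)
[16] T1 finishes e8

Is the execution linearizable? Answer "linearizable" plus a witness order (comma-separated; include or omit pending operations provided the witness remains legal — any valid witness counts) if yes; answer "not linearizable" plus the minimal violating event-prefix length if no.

through event 11 a valid linearization exists; event 12 (e6 responding at time 12) ends that
real-time-consistent orders of the 6 completed operations: 7 — all fail the stack replay
take e1, e2, e3, e4, e5, e6: step 3 already fails, because e3 pop() → 12 cannot occur there
take e1, e2, e3, e5, e4, e6: step 3 already fails, because e3 pop() → 12 cannot occur there

not linearizable — minimal violating prefix: 12 events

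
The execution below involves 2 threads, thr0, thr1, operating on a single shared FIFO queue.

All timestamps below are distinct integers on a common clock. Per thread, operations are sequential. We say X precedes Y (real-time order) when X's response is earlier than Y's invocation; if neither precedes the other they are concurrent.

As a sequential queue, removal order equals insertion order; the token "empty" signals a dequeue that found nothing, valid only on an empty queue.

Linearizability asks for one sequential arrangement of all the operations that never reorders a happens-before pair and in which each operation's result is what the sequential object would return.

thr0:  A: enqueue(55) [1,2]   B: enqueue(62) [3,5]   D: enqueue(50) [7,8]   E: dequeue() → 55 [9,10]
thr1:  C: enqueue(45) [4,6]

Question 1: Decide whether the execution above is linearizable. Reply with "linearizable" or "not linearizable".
linearizable

a witness: A, B, C, D, E
1. A enqueue(55), leaving queue <55>
2. B enqueue(62), leaving queue <55,62>
3. C enqueue(45), leaving queue <55,62,45>
4. D enqueue(50), leaving queue <55,62,45,50>
5. E dequeue() → 55, leaving queue <62,45,50>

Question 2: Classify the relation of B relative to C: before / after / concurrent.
concurrent

B spans [3,5], C spans [4,6]
the intervals overlap in both directions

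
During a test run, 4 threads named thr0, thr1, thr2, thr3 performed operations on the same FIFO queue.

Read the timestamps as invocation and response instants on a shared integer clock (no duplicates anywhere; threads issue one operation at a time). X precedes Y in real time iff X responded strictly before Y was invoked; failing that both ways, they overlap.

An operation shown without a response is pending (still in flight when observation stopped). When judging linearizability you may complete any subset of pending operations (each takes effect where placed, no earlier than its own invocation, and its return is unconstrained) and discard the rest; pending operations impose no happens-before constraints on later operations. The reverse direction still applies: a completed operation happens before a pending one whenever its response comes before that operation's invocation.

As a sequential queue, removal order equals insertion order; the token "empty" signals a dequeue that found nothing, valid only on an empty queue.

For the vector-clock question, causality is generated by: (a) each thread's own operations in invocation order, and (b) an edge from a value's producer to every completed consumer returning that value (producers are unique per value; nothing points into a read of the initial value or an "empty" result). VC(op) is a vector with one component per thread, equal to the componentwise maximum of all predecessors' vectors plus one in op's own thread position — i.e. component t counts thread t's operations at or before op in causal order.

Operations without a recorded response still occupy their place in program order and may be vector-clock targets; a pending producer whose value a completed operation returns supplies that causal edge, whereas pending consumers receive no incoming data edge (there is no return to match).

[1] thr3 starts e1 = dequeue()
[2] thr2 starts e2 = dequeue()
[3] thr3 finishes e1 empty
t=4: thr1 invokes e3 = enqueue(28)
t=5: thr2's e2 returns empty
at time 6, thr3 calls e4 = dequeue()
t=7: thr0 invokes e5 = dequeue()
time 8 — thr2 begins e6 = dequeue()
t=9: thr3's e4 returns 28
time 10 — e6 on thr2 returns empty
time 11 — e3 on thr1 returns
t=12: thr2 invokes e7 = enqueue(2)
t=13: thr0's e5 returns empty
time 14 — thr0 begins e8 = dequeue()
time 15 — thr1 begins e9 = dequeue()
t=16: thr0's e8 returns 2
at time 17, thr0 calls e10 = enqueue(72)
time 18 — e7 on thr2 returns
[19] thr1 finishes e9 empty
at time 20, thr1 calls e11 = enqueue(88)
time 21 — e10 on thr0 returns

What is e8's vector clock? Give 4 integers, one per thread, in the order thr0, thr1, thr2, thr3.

no predecessors for e1 (invoked 1): thr3 increments from zero → (0, 0, 0, 1)
no predecessors for e2 (invoked 2): thr2 increments from zero → (0, 0, 1, 0)
no predecessors for e3 (invoked 4): thr1 increments from zero → (0, 1, 0, 0)
no predecessors for e5 (invoked 7): thr0 increments from zero → (1, 0, 0, 0)
e6 (invocation 8): componentwise max over VC(e2)=(0, 0, 1, 0), +1 at thr2, giving (0, 0, 2, 0)
e9 (invocation 15): componentwise max over VC(e3)=(0, 1, 0, 0), +1 at thr1, giving (0, 2, 0, 0)
e7 (invocation 12): componentwise max over VC(e6)=(0, 0, 2, 0), +1 at thr2, giving (0, 0, 3, 0)
e4 (invocation 6): componentwise max over VC(e1)=(0, 0, 0, 1), VC(e3)=(0, 1, 0, 0), +1 at thr3, giving (0, 1, 0, 2)
e11 (invocation 20): componentwise max over VC(e9)=(0, 2, 0, 0), +1 at thr1, giving (0, 3, 0, 0)
e8 (invocation 14): componentwise max over VC(e5)=(1, 0, 0, 0), VC(e7)=(0, 0, 3, 0), +1 at thr0, giving (2, 0, 3, 0)
e10 (invocation 17): componentwise max over VC(e8)=(2, 0, 3, 0), +1 at thr0, giving (3, 0, 3, 0)
target: VC(e8) = (2, 0, 3, 0)

(2, 0, 3, 0)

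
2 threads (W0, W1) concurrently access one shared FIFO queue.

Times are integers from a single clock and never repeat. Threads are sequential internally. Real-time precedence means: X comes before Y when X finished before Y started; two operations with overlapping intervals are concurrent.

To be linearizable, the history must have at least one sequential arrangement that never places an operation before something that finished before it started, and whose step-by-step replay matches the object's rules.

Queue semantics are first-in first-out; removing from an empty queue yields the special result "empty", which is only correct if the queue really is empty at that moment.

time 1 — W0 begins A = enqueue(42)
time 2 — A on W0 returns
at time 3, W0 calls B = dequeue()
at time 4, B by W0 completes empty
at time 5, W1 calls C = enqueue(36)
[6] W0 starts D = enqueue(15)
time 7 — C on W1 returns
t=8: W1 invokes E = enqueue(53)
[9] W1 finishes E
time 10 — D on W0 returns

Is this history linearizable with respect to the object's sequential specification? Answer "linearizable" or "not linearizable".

not linearizable

through event 3 a valid linearization exists; event 4 (B responding at time 4) ends that
exhaustive check: the 2 completed FIFO queue ops admit one real-time order; illegal
sample order A, B stalls at step 2 — B dequeue() → empty has no legal effect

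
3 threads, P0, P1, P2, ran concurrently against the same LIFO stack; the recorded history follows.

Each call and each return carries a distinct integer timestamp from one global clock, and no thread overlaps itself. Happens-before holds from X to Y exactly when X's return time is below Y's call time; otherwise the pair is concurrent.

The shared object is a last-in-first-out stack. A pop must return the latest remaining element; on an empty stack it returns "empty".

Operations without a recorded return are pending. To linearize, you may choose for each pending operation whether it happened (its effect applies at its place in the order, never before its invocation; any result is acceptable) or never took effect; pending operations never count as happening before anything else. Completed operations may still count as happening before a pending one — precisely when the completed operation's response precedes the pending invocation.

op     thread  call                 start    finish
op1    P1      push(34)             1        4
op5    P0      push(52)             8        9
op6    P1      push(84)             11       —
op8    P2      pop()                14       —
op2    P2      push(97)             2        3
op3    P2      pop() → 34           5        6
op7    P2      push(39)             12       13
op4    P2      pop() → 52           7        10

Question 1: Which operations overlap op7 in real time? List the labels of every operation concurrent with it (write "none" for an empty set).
concurrent with op7 ([12,13]): every op whose interval crosses 12..13
op1 [1,4]: before
op2 [2,3]: before
op3 [5,6]: before
op4 [7,10]: before
op5 [8,9]: before
op6 [11,…): concurrent
op8 [14,…): after

op6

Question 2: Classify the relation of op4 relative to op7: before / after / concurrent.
op4 spans [7,10], op7 spans [12,13]
resp(op4)=10 < inv(op7)=12

before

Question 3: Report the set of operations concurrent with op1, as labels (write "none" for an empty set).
op1 runs from 1 to 4; window-overlapping ops are concurrent
op2 [2,3]: concurrent
op3 [5,6]: after
op4 [7,10]: after
op5 [8,9]: after
op6 [11,…): after
op7 [12,13]: after
op8 [14,…): after

op2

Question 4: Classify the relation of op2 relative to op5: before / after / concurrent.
op2 spans [2,3], op5 spans [8,9]
resp(op2)=3 < inv(op5)=8

before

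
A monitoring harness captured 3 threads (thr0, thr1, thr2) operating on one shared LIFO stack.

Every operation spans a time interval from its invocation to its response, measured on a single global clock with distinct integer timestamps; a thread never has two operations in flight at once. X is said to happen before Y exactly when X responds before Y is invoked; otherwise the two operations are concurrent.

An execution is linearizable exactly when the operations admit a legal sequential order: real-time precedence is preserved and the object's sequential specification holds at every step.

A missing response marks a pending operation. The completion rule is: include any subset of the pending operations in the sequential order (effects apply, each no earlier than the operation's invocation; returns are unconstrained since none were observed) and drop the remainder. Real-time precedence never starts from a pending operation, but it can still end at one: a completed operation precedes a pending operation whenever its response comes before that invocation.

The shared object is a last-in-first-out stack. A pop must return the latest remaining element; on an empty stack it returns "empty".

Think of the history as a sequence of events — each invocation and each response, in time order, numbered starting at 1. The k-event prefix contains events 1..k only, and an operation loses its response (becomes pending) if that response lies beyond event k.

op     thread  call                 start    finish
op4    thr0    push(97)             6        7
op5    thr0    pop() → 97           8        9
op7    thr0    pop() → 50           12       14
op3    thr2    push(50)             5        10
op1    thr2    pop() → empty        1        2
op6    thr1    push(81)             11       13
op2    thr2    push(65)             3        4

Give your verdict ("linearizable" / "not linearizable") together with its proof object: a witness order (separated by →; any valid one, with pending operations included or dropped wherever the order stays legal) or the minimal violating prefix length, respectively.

linearizable — witness: op1 → op2 → op3 → op4 → op5 → op7 → op6

1. op1 pop() → empty, leaving stack <>
2. op2 push(65), leaving stack <65>
3. op3 push(50), leaving stack <65,50>
4. op4 push(97), leaving stack <65,50,97>
5. op5 pop() → 97, leaving stack <65,50>
6. op7 pop() → 50, leaving stack <65>
7. op6 push(81), leaving stack <65,81>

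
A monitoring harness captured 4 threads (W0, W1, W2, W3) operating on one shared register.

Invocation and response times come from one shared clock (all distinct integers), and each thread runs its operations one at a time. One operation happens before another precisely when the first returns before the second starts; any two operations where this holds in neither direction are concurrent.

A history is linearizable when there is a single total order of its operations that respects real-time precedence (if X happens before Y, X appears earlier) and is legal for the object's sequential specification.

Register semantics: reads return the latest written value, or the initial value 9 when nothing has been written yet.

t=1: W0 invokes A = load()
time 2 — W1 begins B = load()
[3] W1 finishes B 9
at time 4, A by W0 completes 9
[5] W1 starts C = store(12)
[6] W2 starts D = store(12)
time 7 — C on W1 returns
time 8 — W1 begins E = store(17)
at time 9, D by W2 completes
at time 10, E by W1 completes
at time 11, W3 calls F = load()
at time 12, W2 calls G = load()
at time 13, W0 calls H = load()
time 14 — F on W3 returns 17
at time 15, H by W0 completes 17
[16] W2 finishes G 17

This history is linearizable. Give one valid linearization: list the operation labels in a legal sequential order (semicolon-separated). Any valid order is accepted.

A; B; C; D; E; F; G; H

after step 1 (A load() → 9): value 9
after step 2 (B load() → 9): value 9
after step 3 (C store(12)): value 12
after step 4 (D store(12)): value 12
after step 5 (E store(17)): value 17
after step 6 (F load() → 17): value 17
after step 7 (G load() → 17): value 17
after step 8 (H load() → 17): value 17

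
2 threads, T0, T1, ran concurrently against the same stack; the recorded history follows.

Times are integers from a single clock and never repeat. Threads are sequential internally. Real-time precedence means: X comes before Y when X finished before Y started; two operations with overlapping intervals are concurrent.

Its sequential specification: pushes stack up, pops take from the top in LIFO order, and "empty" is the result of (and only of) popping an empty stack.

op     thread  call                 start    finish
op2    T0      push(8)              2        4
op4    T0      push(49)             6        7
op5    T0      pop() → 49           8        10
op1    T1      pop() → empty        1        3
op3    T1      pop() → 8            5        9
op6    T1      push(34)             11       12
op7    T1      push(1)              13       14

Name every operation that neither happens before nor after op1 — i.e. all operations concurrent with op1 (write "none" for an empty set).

overlap test against op1 [1,3]: concurrent iff the interval meets 1..3
op2 [2,4]: concurrent
op3 [5,9]: after
op4 [6,7]: after
op5 [8,10]: after
op6 [11,12]: after
op7 [13,14]: after

op2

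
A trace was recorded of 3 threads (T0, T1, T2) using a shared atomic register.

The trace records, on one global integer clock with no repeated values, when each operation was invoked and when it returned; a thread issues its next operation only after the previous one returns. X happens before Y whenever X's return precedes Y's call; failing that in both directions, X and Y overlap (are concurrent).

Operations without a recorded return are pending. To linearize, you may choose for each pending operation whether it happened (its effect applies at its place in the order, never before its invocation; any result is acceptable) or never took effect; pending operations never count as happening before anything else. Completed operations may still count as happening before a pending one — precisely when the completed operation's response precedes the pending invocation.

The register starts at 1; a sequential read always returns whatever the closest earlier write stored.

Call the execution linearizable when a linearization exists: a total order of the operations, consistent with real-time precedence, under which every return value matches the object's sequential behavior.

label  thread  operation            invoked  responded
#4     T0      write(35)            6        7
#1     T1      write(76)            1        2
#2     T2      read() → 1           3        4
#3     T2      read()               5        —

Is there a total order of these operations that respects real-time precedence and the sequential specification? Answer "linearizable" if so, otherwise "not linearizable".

not linearizable

through event 3 a valid linearization exists; event 4 (#2 responding at time 4) ends that
the completed operations (2 total) allow one real-time order; the atomic register replay rejects it
e.g. #1, #2: illegal at step 2, since #2 read() → 1 cannot apply there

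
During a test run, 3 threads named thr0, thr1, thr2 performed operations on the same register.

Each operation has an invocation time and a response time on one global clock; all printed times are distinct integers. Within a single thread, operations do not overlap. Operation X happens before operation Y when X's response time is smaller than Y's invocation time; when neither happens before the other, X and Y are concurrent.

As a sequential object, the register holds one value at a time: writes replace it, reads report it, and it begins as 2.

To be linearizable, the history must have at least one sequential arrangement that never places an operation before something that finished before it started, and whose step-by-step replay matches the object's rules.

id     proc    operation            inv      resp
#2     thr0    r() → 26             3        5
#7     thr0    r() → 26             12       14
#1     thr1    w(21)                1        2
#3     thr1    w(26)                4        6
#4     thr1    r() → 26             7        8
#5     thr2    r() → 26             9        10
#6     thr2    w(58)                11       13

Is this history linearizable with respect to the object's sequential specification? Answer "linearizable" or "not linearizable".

linearizable

witness order: #1, #3, #2, #4, #5, #7, #6
1. #1 w(21), leaving value 21
2. #3 w(26), leaving value 26
3. #2 r() → 26, leaving value 26
4. #4 r() → 26, leaving value 26
5. #5 r() → 26, leaving value 26
6. #7 r() → 26, leaving value 26
7. #6 w(58), leaving value 58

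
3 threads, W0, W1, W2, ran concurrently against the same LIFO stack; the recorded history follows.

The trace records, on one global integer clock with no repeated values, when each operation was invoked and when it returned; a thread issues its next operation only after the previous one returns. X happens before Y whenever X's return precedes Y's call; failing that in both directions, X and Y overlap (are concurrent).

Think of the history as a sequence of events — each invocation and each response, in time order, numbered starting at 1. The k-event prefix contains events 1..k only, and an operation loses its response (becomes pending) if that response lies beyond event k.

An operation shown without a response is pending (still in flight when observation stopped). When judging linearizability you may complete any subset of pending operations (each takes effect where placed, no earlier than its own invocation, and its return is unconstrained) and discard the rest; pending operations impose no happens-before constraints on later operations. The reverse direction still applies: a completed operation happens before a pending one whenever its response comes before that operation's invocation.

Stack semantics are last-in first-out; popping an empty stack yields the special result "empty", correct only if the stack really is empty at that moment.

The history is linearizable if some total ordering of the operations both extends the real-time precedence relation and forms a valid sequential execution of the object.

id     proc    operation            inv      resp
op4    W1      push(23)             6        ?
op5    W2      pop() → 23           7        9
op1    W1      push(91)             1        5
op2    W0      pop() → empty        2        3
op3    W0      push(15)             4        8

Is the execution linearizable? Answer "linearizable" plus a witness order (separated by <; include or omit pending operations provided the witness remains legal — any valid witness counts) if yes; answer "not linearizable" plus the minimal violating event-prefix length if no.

linearizable — witness: op2 < op1 < op3 < op4 < op5

step 1: op2 pop() → empty — stack <>
step 2: op1 push(91) — stack <91>
step 3: op3 push(15) — stack <91,15>
step 4: op4 push(23) (pending, included) — stack <91,15,23>
step 5: op5 pop() → 23 — stack <91,15>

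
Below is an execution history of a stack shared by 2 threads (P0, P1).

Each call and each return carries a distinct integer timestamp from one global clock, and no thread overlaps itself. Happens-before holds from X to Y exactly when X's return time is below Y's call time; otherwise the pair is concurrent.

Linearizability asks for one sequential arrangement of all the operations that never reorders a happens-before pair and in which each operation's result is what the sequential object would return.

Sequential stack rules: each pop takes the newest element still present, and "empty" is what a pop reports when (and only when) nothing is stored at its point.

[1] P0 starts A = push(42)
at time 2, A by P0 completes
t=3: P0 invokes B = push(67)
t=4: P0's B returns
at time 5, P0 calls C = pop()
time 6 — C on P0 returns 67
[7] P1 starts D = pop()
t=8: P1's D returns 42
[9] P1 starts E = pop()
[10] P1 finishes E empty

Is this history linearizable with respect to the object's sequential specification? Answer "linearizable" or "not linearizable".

witness order: A, B, C, D, E
1. A push(42), leaving stack <42>
2. B push(67), leaving stack <42,67>
3. C pop() → 67, leaving stack <42>
4. D pop() → 42, leaving stack <>
5. E pop() → empty, leaving stack <>

linearizable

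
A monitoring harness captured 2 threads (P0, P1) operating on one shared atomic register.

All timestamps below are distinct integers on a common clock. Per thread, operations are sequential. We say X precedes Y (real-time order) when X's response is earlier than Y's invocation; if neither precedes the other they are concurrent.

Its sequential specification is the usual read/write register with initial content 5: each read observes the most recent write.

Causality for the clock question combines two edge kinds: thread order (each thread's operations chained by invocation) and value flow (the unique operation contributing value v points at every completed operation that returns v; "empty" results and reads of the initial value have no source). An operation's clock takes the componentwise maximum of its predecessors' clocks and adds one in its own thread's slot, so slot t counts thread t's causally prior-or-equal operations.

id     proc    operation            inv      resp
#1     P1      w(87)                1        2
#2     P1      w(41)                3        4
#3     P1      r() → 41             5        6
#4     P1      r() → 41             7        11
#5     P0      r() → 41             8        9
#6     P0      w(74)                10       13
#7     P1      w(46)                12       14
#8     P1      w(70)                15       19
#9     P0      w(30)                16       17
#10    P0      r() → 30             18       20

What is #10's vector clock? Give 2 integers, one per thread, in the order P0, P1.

no predecessors for #1 (invoked 1): P1 increments from zero → (0, 1)
invoked at 3, #2 merges VC(#1)=(0, 1) and bumps P1's slot → (0, 2)
invoked at 5, #3 merges VC(#2)=(0, 2) and bumps P1's slot → (0, 3)
invoked at 8, #5 merges VC(#2)=(0, 2) and bumps P0's slot → (1, 2)
invoked at 7, #4 merges VC(#2)=(0, 2), VC(#3)=(0, 3) and bumps P1's slot → (0, 4)
invoked at 10, #6 merges VC(#5)=(1, 2) and bumps P0's slot → (2, 2)
invoked at 12, #7 merges VC(#4)=(0, 4) and bumps P1's slot → (0, 5)
invoked at 16, #9 merges VC(#6)=(2, 2) and bumps P0's slot → (3, 2)
invoked at 15, #8 merges VC(#7)=(0, 5) and bumps P1's slot → (0, 6)
invoked at 18, #10 merges VC(#9)=(3, 2) and bumps P0's slot → (4, 2)
target: VC(#10) = (4, 2)

(4, 2)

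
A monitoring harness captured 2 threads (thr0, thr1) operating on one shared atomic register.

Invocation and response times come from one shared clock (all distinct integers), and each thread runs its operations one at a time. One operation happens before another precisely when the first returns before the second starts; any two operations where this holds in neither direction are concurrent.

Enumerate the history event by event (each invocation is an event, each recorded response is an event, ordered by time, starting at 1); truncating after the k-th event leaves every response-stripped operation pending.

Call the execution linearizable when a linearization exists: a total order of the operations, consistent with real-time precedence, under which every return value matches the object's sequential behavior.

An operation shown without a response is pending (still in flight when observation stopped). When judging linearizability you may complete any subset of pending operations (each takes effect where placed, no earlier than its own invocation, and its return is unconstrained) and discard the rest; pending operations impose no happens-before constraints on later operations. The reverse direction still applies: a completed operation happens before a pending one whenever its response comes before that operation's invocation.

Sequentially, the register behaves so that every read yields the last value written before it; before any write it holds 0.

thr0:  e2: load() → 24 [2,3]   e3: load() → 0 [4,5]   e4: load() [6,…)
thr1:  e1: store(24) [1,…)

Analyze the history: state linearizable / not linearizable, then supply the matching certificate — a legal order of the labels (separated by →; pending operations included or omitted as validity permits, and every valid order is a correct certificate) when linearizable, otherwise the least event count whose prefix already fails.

not linearizable — minimal violating prefix: 5 events

cut after 4 events: linearizable; cut after 5 events (e3 responds, time 5): not linearizable
the completed operations (2 total) allow one real-time order; the atomic register replay rejects it
including or dropping the 1 pending operation (e1) in any combination fails
e.g. e2, e3 (pending dropped): illegal at step 1, since e2 load() → 24 cannot apply there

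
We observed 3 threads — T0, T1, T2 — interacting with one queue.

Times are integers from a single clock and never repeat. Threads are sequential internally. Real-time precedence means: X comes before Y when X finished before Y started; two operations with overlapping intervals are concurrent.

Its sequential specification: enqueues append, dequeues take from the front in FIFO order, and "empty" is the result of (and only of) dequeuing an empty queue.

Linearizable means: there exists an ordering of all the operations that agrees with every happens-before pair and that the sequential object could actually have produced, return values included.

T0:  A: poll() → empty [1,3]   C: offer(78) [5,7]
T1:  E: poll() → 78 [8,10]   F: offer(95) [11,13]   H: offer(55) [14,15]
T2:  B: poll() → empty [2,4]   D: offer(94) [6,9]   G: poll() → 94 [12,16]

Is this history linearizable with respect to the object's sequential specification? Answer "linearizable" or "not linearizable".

witness order: A, B, C, D, E, F, G, H
after step 1 (A poll() → empty): queue <>
after step 2 (B poll() → empty): queue <>
after step 3 (C offer(78)): queue <78>
after step 4 (D offer(94)): queue <78,94>
after step 5 (E poll() → 78): queue <94>
after step 6 (F offer(95)): queue <94,95>
after step 7 (G poll() → 94): queue <95>
after step 8 (H offer(55)): queue <95,55>

linearizable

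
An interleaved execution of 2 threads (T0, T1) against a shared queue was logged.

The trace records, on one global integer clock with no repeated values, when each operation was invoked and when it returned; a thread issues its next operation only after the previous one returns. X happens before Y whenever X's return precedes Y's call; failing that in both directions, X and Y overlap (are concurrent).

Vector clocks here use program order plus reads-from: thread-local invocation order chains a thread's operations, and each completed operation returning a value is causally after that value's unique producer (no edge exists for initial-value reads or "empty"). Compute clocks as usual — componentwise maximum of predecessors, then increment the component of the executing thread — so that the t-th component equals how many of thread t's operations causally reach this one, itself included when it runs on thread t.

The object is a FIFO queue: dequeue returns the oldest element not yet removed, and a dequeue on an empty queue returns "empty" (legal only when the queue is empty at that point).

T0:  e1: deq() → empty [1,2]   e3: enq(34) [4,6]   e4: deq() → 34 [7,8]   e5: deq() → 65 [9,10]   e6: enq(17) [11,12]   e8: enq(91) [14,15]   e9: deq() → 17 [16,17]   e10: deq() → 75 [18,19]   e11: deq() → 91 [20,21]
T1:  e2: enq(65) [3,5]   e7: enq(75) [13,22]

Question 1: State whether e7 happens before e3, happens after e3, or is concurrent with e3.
e7 spans [13,22], e3 spans [4,6]
resp(e3)=6 < inv(e7)=13

after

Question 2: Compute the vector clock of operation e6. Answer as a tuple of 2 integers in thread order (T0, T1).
e2, invoked 3, has no incoming edges; only T1's bump applies → (0, 1)
e1, invoked 1, has no incoming edges; only T0's bump applies → (1, 0)
merge at e7 (invoked 13): VC(e2)=(0, 1), own-thread bump on T1 → (0, 2)
merge at e3 (invoked 4): VC(e1)=(1, 0), own-thread bump on T0 → (2, 0)
merge at e4 (invoked 7): VC(e3)=(2, 0), own-thread bump on T0 → (3, 0)
merge at e5 (invoked 9): VC(e2)=(0, 1), VC(e4)=(3, 0), own-thread bump on T0 → (4, 1)
merge at e6 (invoked 11): VC(e5)=(4, 1), own-thread bump on T0 → (5, 1)
merge at e8 (invoked 14): VC(e6)=(5, 1), own-thread bump on T0 → (6, 1)
merge at e9 (invoked 16): VC(e6)=(5, 1), VC(e8)=(6, 1), own-thread bump on T0 → (7, 1)
merge at e10 (invoked 18): VC(e7)=(0, 2), VC(e9)=(7, 1), own-thread bump on T0 → (8, 2)
merge at e11 (invoked 20): VC(e8)=(6, 1), VC(e10)=(8, 2), own-thread bump on T0 → (9, 2)
target: VC(e6) = (5, 1)

(5, 1)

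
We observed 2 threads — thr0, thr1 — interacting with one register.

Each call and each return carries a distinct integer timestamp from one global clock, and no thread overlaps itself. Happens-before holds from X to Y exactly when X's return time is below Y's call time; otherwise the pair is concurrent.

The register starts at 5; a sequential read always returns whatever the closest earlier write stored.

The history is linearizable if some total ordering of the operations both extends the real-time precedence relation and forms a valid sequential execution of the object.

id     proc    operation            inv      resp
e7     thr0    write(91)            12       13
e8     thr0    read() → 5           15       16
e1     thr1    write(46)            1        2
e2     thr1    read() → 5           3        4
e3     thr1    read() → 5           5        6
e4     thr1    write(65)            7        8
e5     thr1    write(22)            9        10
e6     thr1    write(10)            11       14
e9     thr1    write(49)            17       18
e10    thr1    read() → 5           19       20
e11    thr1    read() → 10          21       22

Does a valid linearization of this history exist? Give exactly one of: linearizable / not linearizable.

not linearizable

already the first 4 events (up to e2's response at time 4) admit no linearization; the first 3 still do
a single order respects real time; the 2 completed register operations fail replay along it
take e1, e2: step 2 already fails, because e2 read() → 5 cannot occur there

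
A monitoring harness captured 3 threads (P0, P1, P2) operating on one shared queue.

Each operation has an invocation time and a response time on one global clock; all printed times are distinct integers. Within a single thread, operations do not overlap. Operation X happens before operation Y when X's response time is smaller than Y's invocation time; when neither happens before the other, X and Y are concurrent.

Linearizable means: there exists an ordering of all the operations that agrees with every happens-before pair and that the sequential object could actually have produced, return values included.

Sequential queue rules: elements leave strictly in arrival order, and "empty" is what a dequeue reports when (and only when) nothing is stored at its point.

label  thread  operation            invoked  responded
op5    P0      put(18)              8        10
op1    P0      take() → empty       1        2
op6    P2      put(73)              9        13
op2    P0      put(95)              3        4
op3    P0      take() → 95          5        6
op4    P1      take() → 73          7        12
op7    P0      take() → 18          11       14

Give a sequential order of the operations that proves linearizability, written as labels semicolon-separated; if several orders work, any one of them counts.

op1; op2; op3; op5; op6; op7; op4

step 1: op1 take() → empty — queue <>
step 2: op2 put(95) — queue <95>
step 3: op3 take() → 95 — queue <>
step 4: op5 put(18) — queue <18>
step 5: op6 put(73) — queue <18,73>
step 6: op7 take() → 18 — queue <73>
step 7: op4 take() → 73 — queue <>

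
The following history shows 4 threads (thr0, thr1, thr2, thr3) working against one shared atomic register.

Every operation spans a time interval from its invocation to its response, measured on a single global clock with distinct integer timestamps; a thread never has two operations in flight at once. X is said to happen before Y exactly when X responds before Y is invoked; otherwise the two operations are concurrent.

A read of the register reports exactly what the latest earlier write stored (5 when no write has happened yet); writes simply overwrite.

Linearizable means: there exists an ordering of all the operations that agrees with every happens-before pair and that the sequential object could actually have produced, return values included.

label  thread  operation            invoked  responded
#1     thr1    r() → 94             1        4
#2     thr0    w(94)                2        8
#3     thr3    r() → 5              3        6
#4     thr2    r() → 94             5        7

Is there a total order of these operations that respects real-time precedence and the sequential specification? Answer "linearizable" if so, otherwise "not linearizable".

one valid linearization: #3, #2, #1, #4
step 1: #3 r() → 5 — value 5
step 2: #2 w(94) — value 94
step 3: #1 r() → 94 — value 94
step 4: #4 r() → 94 — value 94

linearizable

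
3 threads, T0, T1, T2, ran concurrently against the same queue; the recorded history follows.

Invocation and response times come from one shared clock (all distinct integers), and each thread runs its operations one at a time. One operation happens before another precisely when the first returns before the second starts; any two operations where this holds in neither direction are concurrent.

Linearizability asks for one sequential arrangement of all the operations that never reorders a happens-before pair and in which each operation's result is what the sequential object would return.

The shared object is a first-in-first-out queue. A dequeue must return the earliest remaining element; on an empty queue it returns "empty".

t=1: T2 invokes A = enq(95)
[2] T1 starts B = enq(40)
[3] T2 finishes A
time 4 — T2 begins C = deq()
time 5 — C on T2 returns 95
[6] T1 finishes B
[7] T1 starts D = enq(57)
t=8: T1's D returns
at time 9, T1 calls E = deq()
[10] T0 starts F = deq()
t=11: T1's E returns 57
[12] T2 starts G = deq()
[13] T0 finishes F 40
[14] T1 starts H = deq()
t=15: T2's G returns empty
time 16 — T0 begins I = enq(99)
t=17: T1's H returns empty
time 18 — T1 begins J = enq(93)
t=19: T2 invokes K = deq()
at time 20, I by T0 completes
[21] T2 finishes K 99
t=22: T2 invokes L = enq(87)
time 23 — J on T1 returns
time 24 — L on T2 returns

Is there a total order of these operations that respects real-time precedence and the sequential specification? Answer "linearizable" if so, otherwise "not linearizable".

one valid linearization: A, B, C, D, F, E, G, H, I, J, K, L
step 1: A enq(95) — queue <95>
step 2: B enq(40) — queue <95,40>
step 3: C deq() → 95 — queue <40>
step 4: D enq(57) — queue <40,57>
step 5: F deq() → 40 — queue <57>
step 6: E deq() → 57 — queue <>
step 7: G deq() → empty — queue <>
step 8: H deq() → empty — queue <>
step 9: I enq(99) — queue <99>
step 10: J enq(93) — queue <99,93>
step 11: K deq() → 99 — queue <93>
step 12: L enq(87) — queue <93,87>

linearizable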